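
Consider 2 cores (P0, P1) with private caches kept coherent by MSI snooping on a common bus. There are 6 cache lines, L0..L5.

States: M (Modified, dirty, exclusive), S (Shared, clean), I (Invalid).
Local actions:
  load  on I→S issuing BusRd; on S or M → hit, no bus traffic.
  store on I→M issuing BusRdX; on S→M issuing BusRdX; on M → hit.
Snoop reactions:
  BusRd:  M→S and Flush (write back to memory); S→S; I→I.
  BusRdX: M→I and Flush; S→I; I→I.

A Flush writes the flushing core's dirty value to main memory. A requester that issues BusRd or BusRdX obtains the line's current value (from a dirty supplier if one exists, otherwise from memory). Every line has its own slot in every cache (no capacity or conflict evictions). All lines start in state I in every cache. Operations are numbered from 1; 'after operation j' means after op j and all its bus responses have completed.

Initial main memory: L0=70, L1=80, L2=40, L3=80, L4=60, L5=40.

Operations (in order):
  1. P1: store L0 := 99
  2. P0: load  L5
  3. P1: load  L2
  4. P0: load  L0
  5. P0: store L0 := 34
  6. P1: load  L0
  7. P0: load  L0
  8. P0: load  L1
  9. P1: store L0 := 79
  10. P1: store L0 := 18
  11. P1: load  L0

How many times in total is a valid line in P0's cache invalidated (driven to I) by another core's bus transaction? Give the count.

1. P1: store L0 := 99  bus=[BusRdX]  L0: P0=I P1=M  mem[L0]=70
2. P0: load  L5  bus=[BusRd]  L5: P0=S P1=I  mem[L5]=40
3. P1: load  L2  bus=[BusRd]  L2: P0=I P1=S  mem[L2]=40
4. P0: load  L0  bus=[BusRd,Flush]  L0: P0=S P1=S  mem[L0]=99
5. P0: store L0 := 34  bus=[BusRdX]  L0: P0=M P1=I  mem[L0]=99
6. P1: load  L0  bus=[BusRd,Flush]  L0: P0=S P1=S  mem[L0]=34
7. P0: load  L0  bus=[-]  L0: P0=S P1=S  mem[L0]=34
8. P0: load  L1  bus=[BusRd]  L1: P0=S P1=I  mem[L1]=80
9. P1: store L0 := 79  bus=[BusRdX]  L0: P0=I P1=M  mem[L0]=34
10. P1: store L0 := 18  bus=[-]  L0: P0=I P1=M  mem[L0]=34
11. P1: load  L0  bus=[-]  L0: P0=I P1=M  mem[L0]=34

invalidations = 1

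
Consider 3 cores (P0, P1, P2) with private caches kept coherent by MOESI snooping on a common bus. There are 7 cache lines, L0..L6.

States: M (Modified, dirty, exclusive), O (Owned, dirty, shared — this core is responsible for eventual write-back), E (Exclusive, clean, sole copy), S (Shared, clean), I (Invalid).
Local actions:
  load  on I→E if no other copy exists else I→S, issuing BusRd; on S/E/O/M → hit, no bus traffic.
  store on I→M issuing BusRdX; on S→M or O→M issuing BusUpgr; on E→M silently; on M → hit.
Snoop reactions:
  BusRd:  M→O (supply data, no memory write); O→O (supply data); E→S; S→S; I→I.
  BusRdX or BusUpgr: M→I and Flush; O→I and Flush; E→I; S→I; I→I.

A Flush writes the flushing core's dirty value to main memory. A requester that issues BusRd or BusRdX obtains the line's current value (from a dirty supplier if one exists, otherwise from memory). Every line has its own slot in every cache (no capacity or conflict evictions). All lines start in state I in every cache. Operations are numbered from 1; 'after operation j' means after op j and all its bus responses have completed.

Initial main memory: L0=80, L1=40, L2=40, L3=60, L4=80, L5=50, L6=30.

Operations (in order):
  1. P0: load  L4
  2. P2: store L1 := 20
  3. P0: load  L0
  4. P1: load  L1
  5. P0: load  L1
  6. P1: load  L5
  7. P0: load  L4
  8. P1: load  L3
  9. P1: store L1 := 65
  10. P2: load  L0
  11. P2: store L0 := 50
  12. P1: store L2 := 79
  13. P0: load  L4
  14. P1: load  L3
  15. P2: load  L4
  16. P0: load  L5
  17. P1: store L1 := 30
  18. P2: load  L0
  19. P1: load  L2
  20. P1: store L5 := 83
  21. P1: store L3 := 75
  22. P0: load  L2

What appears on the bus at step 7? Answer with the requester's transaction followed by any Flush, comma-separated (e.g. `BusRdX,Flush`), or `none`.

bus = none

[1] P0: load  L4 | P0:E(80), P1:I, P2:I | bus: BusRd
[2] P2: store L1 := 20 | P0:I, P1:I, P2:M(20) | bus: BusRdX
[3] P0: load  L0 | P0:E(80), P1:I, P2:I | bus: BusRd
[4] P1: load  L1 | P0:I, P1:S(20), P2:O(20) | bus: BusRd
[5] P0: load  L1 | P0:S(20), P1:S(20), P2:O(20) | bus: BusRd
[6] P1: load  L5 | P0:I, P1:E(50), P2:I | bus: BusRd
[7] P0: load  L4 | P0:E(80), P1:I, P2:I | bus: none
[8] P1: load  L3 | P0:I, P1:E(60), P2:I | bus: BusRd
[9] P1: store L1 := 65 | P0:I, P1:M(65), P2:I | bus: BusUpgr,Flush
[10] P2: load  L0 | P0:S(80), P1:I, P2:S(80) | bus: BusRd
[11] P2: store L0 := 50 | P0:I, P1:I, P2:M(50) | bus: BusUpgr
[12] P1: store L2 := 79 | P0:I, P1:M(79), P2:I | bus: BusRdX
[13] P0: load  L4 | P0:E(80), P1:I, P2:I | bus: none
[14] P1: load  L3 | P0:I, P1:E(60), P2:I | bus: none
[15] P2: load  L4 | P0:S(80), P1:I, P2:S(80) | bus: BusRd
[16] P0: load  L5 | P0:S(50), P1:S(50), P2:I | bus: BusRd
[17] P1: store L1 := 30 | P0:I, P1:M(30), P2:I | bus: none
[18] P2: load  L0 | P0:I, P1:I, P2:M(50) | bus: none
[19] P1: load  L2 | P0:I, P1:M(79), P2:I | bus: none
[20] P1: store L5 := 83 | P0:I, P1:M(83), P2:I | bus: BusUpgr
[21] P1: store L3 := 75 | P0:I, P1:M(75), P2:I | bus: none
[22] P0: load  L2 | P0:S(79), P1:O(79), P2:I | bus: BusRd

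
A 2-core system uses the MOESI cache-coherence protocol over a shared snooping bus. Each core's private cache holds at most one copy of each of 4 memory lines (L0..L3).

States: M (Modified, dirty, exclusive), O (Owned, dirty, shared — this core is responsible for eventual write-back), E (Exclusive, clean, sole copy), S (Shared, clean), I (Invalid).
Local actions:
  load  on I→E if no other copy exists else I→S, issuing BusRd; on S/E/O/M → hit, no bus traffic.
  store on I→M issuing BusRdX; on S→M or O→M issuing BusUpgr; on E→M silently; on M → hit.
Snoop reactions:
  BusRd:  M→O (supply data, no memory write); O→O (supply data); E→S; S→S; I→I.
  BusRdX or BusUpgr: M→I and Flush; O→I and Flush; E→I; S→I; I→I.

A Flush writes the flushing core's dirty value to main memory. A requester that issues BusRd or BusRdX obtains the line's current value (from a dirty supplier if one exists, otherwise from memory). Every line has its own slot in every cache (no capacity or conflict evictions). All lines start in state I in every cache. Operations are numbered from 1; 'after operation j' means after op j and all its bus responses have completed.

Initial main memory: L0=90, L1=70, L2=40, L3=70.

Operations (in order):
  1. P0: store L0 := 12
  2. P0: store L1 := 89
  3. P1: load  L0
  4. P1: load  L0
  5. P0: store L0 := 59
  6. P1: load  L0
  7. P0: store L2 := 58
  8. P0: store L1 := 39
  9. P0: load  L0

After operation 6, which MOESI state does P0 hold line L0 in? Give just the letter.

state = O

1. P0: store L0 := 12  bus=[BusRdX]  L0: P0=M P1=I  mem[L0]=90
2. P0: store L1 := 89  bus=[BusRdX]  L1: P0=M P1=I  mem[L1]=70
3. P1: load  L0  bus=[BusRd]  L0: P0=O P1=S  mem[L0]=90
4. P1: load  L0  bus=[-]  L0: P0=O P1=S  mem[L0]=90
5. P0: store L0 := 59  bus=[BusUpgr]  L0: P0=M P1=I  mem[L0]=90
6. P1: load  L0  bus=[BusRd]  L0: P0=O P1=S  mem[L0]=90
7. P0: store L2 := 58  bus=[BusRdX]  L2: P0=M P1=I  mem[L2]=40
8. P0: store L1 := 39  bus=[-]  L1: P0=M P1=I  mem[L1]=70
9. P0: load  L0  bus=[-]  L0: P0=O P1=S  mem[L0]=90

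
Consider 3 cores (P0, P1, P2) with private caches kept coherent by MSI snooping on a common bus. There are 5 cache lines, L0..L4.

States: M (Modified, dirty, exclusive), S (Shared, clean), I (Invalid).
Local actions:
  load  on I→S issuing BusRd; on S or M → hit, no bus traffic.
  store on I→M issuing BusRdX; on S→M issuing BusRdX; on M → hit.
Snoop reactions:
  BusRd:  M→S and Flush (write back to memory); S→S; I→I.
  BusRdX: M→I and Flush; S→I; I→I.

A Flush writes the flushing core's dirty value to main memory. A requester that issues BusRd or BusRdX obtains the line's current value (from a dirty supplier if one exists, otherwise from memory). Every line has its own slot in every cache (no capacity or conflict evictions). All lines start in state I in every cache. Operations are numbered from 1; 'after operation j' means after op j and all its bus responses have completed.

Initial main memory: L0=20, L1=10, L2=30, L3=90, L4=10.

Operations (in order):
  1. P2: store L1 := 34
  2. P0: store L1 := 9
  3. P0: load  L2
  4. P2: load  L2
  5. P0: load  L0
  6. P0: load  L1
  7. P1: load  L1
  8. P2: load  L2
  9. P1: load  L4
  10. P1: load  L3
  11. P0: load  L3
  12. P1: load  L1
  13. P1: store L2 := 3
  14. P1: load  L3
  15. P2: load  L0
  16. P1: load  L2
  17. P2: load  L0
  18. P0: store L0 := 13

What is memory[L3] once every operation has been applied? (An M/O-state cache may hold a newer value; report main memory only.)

step 1: P2: store L1 := 34  ⟶  IIM  (L1)  txn=BusRdX  M[L1]=10
step 2: P0: store L1 := 9  ⟶  MII  (L1)  txn=BusRdX+Flush  M[L1]=34
step 3: P0: load  L2  ⟶  SII  (L2)  txn=BusRd  M[L2]=30
step 4: P2: load  L2  ⟶  SIS  (L2)  txn=BusRd  M[L2]=30
step 5: P0: load  L0  ⟶  SII  (L0)  txn=BusRd  M[L0]=20
step 6: P0: load  L1  ⟶  MII  (L1)  txn=∅  M[L1]=34
step 7: P1: load  L1  ⟶  SSI  (L1)  txn=BusRd+Flush  M[L1]=9
step 8: P2: load  L2  ⟶  SIS  (L2)  txn=∅  M[L2]=30
step 9: P1: load  L4  ⟶  ISI  (L4)  txn=BusRd  M[L4]=10
step 10: P1: load  L3  ⟶  ISI  (L3)  txn=BusRd  M[L3]=90
step 11: P0: load  L3  ⟶  SSI  (L3)  txn=BusRd  M[L3]=90
step 12: P1: load  L1  ⟶  SSI  (L1)  txn=∅  M[L1]=9
step 13: P1: store L2 := 3  ⟶  IMI  (L2)  txn=BusRdX  M[L2]=30
step 14: P1: load  L3  ⟶  SSI  (L3)  txn=∅  M[L3]=90
step 15: P2: load  L0  ⟶  SIS  (L0)  txn=BusRd  M[L0]=20
step 16: P1: load  L2  ⟶  IMI  (L2)  txn=∅  M[L2]=30
step 17: P2: load  L0  ⟶  SIS  (L0)  txn=∅  M[L0]=20
step 18: P0: store L0 := 13  ⟶  MII  (L0)  txn=BusRdX  M[L0]=20

memory[L3] = 90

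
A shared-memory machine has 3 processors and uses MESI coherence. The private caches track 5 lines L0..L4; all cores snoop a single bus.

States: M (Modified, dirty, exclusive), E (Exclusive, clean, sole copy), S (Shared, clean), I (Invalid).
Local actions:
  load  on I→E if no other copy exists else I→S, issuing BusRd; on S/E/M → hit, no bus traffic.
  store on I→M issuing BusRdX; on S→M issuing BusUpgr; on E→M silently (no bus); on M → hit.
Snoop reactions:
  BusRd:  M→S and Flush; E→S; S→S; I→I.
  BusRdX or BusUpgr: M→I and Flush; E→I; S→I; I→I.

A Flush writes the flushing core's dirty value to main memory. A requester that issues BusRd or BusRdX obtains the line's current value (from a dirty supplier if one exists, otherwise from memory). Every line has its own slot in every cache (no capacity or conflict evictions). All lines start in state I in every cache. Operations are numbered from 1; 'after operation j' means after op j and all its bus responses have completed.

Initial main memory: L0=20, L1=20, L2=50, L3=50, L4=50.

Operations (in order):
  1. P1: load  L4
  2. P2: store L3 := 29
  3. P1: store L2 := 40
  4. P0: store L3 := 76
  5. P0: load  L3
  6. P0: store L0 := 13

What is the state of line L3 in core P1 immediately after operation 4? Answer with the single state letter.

state = I

  op1 P1: load  L4 → I/E/I on L4; bus BusRd; mem=50
  op2 P2: store L3 := 29 → I/I/M on L3; bus BusRdX; mem=50
  op3 P1: store L2 := 40 → I/M/I on L2; bus BusRdX; mem=50
  op4 P0: store L3 := 76 → M/I/I on L3; bus BusRdX Flush; mem=29
  op5 P0: load  L3 → M/I/I on L3; bus (none); mem=29
  op6 P0: store L0 := 13 → M/I/I on L0; bus BusRdX; mem=20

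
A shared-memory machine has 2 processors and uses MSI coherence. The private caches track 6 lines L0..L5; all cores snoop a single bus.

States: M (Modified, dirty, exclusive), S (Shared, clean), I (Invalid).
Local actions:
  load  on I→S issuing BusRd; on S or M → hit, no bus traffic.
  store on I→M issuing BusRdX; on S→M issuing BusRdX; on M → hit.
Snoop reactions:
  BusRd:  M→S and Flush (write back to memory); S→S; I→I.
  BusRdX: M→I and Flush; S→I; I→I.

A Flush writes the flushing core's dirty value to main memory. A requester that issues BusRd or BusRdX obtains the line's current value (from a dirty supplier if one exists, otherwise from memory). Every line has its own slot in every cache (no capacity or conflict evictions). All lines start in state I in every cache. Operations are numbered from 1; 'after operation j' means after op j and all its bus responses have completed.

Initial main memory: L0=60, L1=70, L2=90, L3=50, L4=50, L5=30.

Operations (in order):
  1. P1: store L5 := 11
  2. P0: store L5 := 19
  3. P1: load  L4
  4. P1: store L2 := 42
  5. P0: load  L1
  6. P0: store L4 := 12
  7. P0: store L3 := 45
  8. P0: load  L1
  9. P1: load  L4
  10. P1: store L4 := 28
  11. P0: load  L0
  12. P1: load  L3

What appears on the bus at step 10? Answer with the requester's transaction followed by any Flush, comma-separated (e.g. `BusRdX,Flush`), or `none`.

step 1: P1: store L5 := 11  ⟶  IM  (L5)  txn=BusRdX  M[L5]=30
step 2: P0: store L5 := 19  ⟶  MI  (L5)  txn=BusRdX+Flush  M[L5]=11
step 3: P1: load  L4  ⟶  IS  (L4)  txn=BusRd  M[L4]=50
step 4: P1: store L2 := 42  ⟶  IM  (L2)  txn=BusRdX  M[L2]=90
step 5: P0: load  L1  ⟶  SI  (L1)  txn=BusRd  M[L1]=70
step 6: P0: store L4 := 12  ⟶  MI  (L4)  txn=BusRdX  M[L4]=50
step 7: P0: store L3 := 45  ⟶  MI  (L3)  txn=BusRdX  M[L3]=50
step 8: P0: load  L1  ⟶  SI  (L1)  txn=∅  M[L1]=70
step 9: P1: load  L4  ⟶  SS  (L4)  txn=BusRd+Flush  M[L4]=12
step 10: P1: store L4 := 28  ⟶  IM  (L4)  txn=BusRdX  M[L4]=12
step 11: P0: load  L0  ⟶  SI  (L0)  txn=BusRd  M[L0]=60
step 12: P1: load  L3  ⟶  SS  (L3)  txn=BusRd+Flush  M[L3]=45

bus = BusRdX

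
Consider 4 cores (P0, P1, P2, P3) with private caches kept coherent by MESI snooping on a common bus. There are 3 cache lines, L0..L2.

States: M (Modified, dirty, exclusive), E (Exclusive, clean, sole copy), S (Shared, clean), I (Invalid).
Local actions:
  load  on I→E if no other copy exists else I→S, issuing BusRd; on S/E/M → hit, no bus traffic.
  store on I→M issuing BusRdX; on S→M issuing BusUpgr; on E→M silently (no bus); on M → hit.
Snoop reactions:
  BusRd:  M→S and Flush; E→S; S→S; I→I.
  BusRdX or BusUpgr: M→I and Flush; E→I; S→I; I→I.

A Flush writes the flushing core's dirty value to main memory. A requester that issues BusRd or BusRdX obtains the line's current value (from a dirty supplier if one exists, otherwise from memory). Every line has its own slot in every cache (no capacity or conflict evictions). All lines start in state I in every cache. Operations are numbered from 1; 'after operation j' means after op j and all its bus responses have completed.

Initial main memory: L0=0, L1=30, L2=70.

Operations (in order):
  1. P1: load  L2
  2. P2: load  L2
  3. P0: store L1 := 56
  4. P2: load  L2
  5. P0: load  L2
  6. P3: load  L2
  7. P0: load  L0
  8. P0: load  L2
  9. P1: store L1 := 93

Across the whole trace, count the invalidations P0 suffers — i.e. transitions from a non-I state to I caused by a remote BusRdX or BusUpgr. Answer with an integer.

step 1: P1: load  L2  ⟶  IEII  (L2)  txn=BusRd  M[L2]=70
step 2: P2: load  L2  ⟶  ISSI  (L2)  txn=BusRd  M[L2]=70
step 3: P0: store L1 := 56  ⟶  MIII  (L1)  txn=BusRdX  M[L1]=30
step 4: P2: load  L2  ⟶  ISSI  (L2)  txn=∅  M[L2]=70
step 5: P0: load  L2  ⟶  SSSI  (L2)  txn=BusRd  M[L2]=70
step 6: P3: load  L2  ⟶  SSSS  (L2)  txn=BusRd  M[L2]=70
step 7: P0: load  L0  ⟶  EIII  (L0)  txn=BusRd  M[L0]=0
step 8: P0: load  L2  ⟶  SSSS  (L2)  txn=∅  M[L2]=70
step 9: P1: store L1 := 93  ⟶  IMII  (L1)  txn=BusRdX+Flush  M[L1]=56

invalidations = 1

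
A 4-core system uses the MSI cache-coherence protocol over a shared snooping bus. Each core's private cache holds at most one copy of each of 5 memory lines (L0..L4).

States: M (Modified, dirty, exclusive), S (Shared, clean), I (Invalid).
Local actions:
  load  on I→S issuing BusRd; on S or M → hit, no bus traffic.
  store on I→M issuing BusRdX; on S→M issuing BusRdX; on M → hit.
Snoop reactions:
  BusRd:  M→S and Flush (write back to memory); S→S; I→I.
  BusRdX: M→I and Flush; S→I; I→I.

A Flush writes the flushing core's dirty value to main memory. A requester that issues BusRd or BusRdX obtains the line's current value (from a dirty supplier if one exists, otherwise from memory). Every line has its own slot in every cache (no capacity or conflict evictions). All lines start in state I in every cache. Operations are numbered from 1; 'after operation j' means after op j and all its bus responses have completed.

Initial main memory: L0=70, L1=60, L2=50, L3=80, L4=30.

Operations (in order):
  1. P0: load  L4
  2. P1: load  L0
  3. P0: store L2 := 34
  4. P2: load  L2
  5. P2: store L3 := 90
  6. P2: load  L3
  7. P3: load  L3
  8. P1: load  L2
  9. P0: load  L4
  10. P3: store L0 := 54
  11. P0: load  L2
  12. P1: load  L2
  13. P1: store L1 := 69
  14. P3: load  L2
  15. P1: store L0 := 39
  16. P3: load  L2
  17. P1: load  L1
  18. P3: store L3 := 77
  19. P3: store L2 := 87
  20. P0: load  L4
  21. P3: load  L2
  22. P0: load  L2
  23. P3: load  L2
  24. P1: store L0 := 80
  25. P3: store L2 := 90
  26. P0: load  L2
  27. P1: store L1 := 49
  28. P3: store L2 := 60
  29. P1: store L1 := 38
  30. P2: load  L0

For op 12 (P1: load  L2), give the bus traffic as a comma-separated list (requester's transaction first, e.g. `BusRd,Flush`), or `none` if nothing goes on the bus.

bus = none

1. P0: load  L4  bus=[BusRd]  L4: P0=S P1=I P2=I P3=I  mem[L4]=30
2. P1: load  L0  bus=[BusRd]  L0: P0=I P1=S P2=I P3=I  mem[L0]=70
3. P0: store L2 := 34  bus=[BusRdX]  L2: P0=M P1=I P2=I P3=I  mem[L2]=50
4. P2: load  L2  bus=[BusRd,Flush]  L2: P0=S P1=I P2=S P3=I  mem[L2]=34
5. P2: store L3 := 90  bus=[BusRdX]  L3: P0=I P1=I P2=M P3=I  mem[L3]=80
6. P2: load  L3  bus=[-]  L3: P0=I P1=I P2=M P3=I  mem[L3]=80
7. P3: load  L3  bus=[BusRd,Flush]  L3: P0=I P1=I P2=S P3=S  mem[L3]=90
8. P1: load  L2  bus=[BusRd]  L2: P0=S P1=S P2=S P3=I  mem[L2]=34
9. P0: load  L4  bus=[-]  L4: P0=S P1=I P2=I P3=I  mem[L4]=30
10. P3: store L0 := 54  bus=[BusRdX]  L0: P0=I P1=I P2=I P3=M  mem[L0]=70
11. P0: load  L2  bus=[-]  L2: P0=S P1=S P2=S P3=I  mem[L2]=34
12. P1: load  L2  bus=[-]  L2: P0=S P1=S P2=S P3=I  mem[L2]=34
13. P1: store L1 := 69  bus=[BusRdX]  L1: P0=I P1=M P2=I P3=I  mem[L1]=60
14. P3: load  L2  bus=[BusRd]  L2: P0=S P1=S P2=S P3=S  mem[L2]=34
15. P1: store L0 := 39  bus=[BusRdX,Flush]  L0: P0=I P1=M P2=I P3=I  mem[L0]=54
16. P3: load  L2  bus=[-]  L2: P0=S P1=S P2=S P3=S  mem[L2]=34
17. P1: load  L1  bus=[-]  L1: P0=I P1=M P2=I P3=I  mem[L1]=60
18. P3: store L3 := 77  bus=[BusRdX]  L3: P0=I P1=I P2=I P3=M  mem[L3]=90
19. P3: store L2 := 87  bus=[BusRdX]  L2: P0=I P1=I P2=I P3=M  mem[L2]=34
20. P0: load  L4  bus=[-]  L4: P0=S P1=I P2=I P3=I  mem[L4]=30
21. P3: load  L2  bus=[-]  L2: P0=I P1=I P2=I P3=M  mem[L2]=34
22. P0: load  L2  bus=[BusRd,Flush]  L2: P0=S P1=I P2=I P3=S  mem[L2]=87
23. P3: load  L2  bus=[-]  L2: P0=S P1=I P2=I P3=S  mem[L2]=87
24. P1: store L0 := 80  bus=[-]  L0: P0=I P1=M P2=I P3=I  mem[L0]=54
25. P3: store L2 := 90  bus=[BusRdX]  L2: P0=I P1=I P2=I P3=M  mem[L2]=87
26. P0: load  L2  bus=[BusRd,Flush]  L2: P0=S P1=I P2=I P3=S  mem[L2]=90
27. P1: store L1 := 49  bus=[-]  L1: P0=I P1=M P2=I P3=I  mem[L1]=60
28. P3: store L2 := 60  bus=[BusRdX]  L2: P0=I P1=I P2=I P3=M  mem[L2]=90
29. P1: store L1 := 38  bus=[-]  L1: P0=I P1=M P2=I P3=I  mem[L1]=60
30. P2: load  L0  bus=[BusRd,Flush]  L0: P0=I P1=S P2=S P3=I  mem[L0]=80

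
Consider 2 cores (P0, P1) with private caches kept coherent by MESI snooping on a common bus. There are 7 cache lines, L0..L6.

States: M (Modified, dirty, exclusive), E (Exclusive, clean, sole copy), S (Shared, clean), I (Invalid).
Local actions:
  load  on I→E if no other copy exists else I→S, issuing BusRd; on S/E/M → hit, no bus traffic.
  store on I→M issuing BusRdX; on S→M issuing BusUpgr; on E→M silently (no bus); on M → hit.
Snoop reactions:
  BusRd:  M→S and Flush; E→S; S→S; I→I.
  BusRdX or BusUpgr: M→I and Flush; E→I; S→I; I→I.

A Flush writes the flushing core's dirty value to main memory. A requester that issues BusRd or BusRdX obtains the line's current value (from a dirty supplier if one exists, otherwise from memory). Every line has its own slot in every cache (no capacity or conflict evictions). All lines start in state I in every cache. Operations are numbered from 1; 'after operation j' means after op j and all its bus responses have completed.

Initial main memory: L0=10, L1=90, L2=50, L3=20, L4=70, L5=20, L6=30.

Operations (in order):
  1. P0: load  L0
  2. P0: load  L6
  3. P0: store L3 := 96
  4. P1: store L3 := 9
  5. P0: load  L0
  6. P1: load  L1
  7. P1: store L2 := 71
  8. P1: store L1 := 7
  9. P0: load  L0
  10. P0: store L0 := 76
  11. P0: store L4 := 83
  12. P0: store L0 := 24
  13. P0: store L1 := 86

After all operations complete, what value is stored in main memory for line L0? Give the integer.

memory[L0] = 10

step 1: P0: load  L0  ⟶  EI  (L0)  txn=BusRd  M[L0]=10
step 2: P0: load  L6  ⟶  EI  (L6)  txn=BusRd  M[L6]=30
step 3: P0: store L3 := 96  ⟶  MI  (L3)  txn=BusRdX  M[L3]=20
step 4: P1: store L3 := 9  ⟶  IM  (L3)  txn=BusRdX+Flush  M[L3]=96
step 5: P0: load  L0  ⟶  EI  (L0)  txn=∅  M[L0]=10
step 6: P1: load  L1  ⟶  IE  (L1)  txn=BusRd  M[L1]=90
step 7: P1: store L2 := 71  ⟶  IM  (L2)  txn=BusRdX  M[L2]=50
step 8: P1: store L1 := 7  ⟶  IM  (L1)  txn=∅  M[L1]=90
step 9: P0: load  L0  ⟶  EI  (L0)  txn=∅  M[L0]=10
step 10: P0: store L0 := 76  ⟶  MI  (L0)  txn=∅  M[L0]=10
step 11: P0: store L4 := 83  ⟶  MI  (L4)  txn=BusRdX  M[L4]=70
step 12: P0: store L0 := 24  ⟶  MI  (L0)  txn=∅  M[L0]=10
step 13: P0: store L1 := 86  ⟶  MI  (L1)  txn=BusRdX+Flush  M[L1]=7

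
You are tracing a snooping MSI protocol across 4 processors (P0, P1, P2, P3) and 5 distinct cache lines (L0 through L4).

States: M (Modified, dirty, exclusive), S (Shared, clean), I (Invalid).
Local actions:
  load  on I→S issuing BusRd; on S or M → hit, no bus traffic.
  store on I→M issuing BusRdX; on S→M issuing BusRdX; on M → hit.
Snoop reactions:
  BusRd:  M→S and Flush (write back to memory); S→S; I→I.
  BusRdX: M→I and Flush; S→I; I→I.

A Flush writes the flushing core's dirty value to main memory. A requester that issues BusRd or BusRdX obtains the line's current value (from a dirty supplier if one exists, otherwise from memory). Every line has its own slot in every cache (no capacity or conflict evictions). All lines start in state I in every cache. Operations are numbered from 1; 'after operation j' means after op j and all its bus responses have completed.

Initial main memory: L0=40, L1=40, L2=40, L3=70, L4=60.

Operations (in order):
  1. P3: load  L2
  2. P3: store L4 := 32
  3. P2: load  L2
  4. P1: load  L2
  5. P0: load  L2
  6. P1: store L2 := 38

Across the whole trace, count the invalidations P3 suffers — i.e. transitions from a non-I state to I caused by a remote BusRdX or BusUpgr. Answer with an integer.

  op1 P3: load  L2 → I/I/I/S on L2; bus BusRd; mem=40
  op2 P3: store L4 := 32 → I/I/I/M on L4; bus BusRdX; mem=60
  op3 P2: load  L2 → I/I/S/S on L2; bus BusRd; mem=40
  op4 P1: load  L2 → I/S/S/S on L2; bus BusRd; mem=40
  op5 P0: load  L2 → S/S/S/S on L2; bus BusRd; mem=40
  op6 P1: store L2 := 38 → I/M/I/I on L2; bus BusRdX; mem=40

invalidations = 1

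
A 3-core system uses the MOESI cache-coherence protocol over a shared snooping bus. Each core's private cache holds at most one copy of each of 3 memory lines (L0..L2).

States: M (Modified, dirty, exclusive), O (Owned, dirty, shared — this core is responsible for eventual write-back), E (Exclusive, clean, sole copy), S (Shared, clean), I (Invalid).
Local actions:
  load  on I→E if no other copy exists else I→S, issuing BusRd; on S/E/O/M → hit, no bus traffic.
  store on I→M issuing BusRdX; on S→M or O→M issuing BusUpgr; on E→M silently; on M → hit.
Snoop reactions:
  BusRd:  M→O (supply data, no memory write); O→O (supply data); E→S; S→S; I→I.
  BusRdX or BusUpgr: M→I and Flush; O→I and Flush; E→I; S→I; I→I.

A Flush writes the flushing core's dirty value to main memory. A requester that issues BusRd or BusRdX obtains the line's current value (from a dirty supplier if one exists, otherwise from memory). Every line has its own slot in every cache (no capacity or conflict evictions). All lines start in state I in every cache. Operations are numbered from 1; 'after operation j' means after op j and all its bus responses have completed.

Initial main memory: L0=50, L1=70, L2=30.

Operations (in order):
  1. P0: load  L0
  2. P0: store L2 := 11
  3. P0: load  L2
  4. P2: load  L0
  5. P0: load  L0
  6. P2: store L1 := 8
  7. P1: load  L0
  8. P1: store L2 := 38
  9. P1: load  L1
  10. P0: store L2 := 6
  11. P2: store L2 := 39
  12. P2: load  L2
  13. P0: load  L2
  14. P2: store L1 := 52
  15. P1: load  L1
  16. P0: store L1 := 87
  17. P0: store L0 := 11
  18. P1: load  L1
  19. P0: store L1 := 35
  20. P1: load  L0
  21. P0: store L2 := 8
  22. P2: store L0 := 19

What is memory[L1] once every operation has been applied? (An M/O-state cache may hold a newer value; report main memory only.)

1. P0: load  L0  bus=[BusRd]  L0: P0=E P1=I P2=I  mem[L0]=50
2. P0: store L2 := 11  bus=[BusRdX]  L2: P0=M P1=I P2=I  mem[L2]=30
3. P0: load  L2  bus=[-]  L2: P0=M P1=I P2=I  mem[L2]=30
4. P2: load  L0  bus=[BusRd]  L0: P0=S P1=I P2=S  mem[L0]=50
5. P0: load  L0  bus=[-]  L0: P0=S P1=I P2=S  mem[L0]=50
6. P2: store L1 := 8  bus=[BusRdX]  L1: P0=I P1=I P2=M  mem[L1]=70
7. P1: load  L0  bus=[BusRd]  L0: P0=S P1=S P2=S  mem[L0]=50
8. P1: store L2 := 38  bus=[BusRdX,Flush]  L2: P0=I P1=M P2=I  mem[L2]=11
9. P1: load  L1  bus=[BusRd]  L1: P0=I P1=S P2=O  mem[L1]=70
10. P0: store L2 := 6  bus=[BusRdX,Flush]  L2: P0=M P1=I P2=I  mem[L2]=38
11. P2: store L2 := 39  bus=[BusRdX,Flush]  L2: P0=I P1=I P2=M  mem[L2]=6
12. P2: load  L2  bus=[-]  L2: P0=I P1=I P2=M  mem[L2]=6
13. P0: load  L2  bus=[BusRd]  L2: P0=S P1=I P2=O  mem[L2]=6
14. P2: store L1 := 52  bus=[BusUpgr]  L1: P0=I P1=I P2=M  mem[L1]=70
15. P1: load  L1  bus=[BusRd]  L1: P0=I P1=S P2=O  mem[L1]=70
16. P0: store L1 := 87  bus=[BusRdX,Flush]  L1: P0=M P1=I P2=I  mem[L1]=52
17. P0: store L0 := 11  bus=[BusUpgr]  L0: P0=M P1=I P2=I  mem[L0]=50
18. P1: load  L1  bus=[BusRd]  L1: P0=O P1=S P2=I  mem[L1]=52
19. P0: store L1 := 35  bus=[BusUpgr]  L1: P0=M P1=I P2=I  mem[L1]=52
20. P1: load  L0  bus=[BusRd]  L0: P0=O P1=S P2=I  mem[L0]=50
21. P0: store L2 := 8  bus=[BusUpgr,Flush]  L2: P0=M P1=I P2=I  mem[L2]=39
22. P2: store L0 := 19  bus=[BusRdX,Flush]  L0: P0=I P1=I P2=M  mem[L0]=11

memory[L1] = 52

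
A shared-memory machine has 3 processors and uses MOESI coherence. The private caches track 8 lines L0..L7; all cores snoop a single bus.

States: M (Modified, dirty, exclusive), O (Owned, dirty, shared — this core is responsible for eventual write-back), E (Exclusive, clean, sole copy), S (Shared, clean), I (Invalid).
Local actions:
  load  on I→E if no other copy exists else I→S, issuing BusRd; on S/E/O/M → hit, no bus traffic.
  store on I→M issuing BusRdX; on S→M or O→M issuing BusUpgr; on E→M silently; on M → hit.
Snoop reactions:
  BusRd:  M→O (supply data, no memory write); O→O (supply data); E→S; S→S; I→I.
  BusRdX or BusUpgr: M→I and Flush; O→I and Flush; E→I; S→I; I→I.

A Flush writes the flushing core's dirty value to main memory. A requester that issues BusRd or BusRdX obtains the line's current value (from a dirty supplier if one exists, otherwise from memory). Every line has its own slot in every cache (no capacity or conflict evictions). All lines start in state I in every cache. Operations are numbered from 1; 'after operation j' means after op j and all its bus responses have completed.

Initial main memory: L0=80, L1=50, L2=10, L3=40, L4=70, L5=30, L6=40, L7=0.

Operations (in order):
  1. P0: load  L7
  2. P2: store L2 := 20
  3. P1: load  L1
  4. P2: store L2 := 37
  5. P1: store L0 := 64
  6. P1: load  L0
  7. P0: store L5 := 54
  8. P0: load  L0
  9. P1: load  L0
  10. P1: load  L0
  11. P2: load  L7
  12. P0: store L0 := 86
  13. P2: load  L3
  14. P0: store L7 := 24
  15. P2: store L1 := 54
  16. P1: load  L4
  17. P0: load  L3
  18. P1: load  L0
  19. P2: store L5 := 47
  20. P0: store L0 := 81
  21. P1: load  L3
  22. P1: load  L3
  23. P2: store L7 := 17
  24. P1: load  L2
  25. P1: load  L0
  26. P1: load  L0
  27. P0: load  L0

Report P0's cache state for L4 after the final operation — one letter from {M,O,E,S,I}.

state = I

[1] P0: load  L7 | P0:E(0), P1:I, P2:I | bus: BusRd
[2] P2: store L2 := 20 | P0:I, P1:I, P2:M(20) | bus: BusRdX
[3] P1: load  L1 | P0:I, P1:E(50), P2:I | bus: BusRd
[4] P2: store L2 := 37 | P0:I, P1:I, P2:M(37) | bus: none
[5] P1: store L0 := 64 | P0:I, P1:M(64), P2:I | bus: BusRdX
[6] P1: load  L0 | P0:I, P1:M(64), P2:I | bus: none
[7] P0: store L5 := 54 | P0:M(54), P1:I, P2:I | bus: BusRdX
[8] P0: load  L0 | P0:S(64), P1:O(64), P2:I | bus: BusRd
[9] P1: load  L0 | P0:S(64), P1:O(64), P2:I | bus: none
[10] P1: load  L0 | P0:S(64), P1:O(64), P2:I | bus: none
[11] P2: load  L7 | P0:S(0), P1:I, P2:S(0) | bus: BusRd
[12] P0: store L0 := 86 | P0:M(86), P1:I, P2:I | bus: BusUpgr,Flush
[13] P2: load  L3 | P0:I, P1:I, P2:E(40) | bus: BusRd
[14] P0: store L7 := 24 | P0:M(24), P1:I, P2:I | bus: BusUpgr
[15] P2: store L1 := 54 | P0:I, P1:I, P2:M(54) | bus: BusRdX
[16] P1: load  L4 | P0:I, P1:E(70), P2:I | bus: BusRd
[17] P0: load  L3 | P0:S(40), P1:I, P2:S(40) | bus: BusRd
[18] P1: load  L0 | P0:O(86), P1:S(86), P2:I | bus: BusRd
[19] P2: store L5 := 47 | P0:I, P1:I, P2:M(47) | bus: BusRdX,Flush
[20] P0: store L0 := 81 | P0:M(81), P1:I, P2:I | bus: BusUpgr
[21] P1: load  L3 | P0:S(40), P1:S(40), P2:S(40) | bus: BusRd
[22] P1: load  L3 | P0:S(40), P1:S(40), P2:S(40) | bus: none
[23] P2: store L7 := 17 | P0:I, P1:I, P2:M(17) | bus: BusRdX,Flush
[24] P1: load  L2 | P0:I, P1:S(37), P2:O(37) | bus: BusRd
[25] P1: load  L0 | P0:O(81), P1:S(81), P2:I | bus: BusRd
[26] P1: load  L0 | P0:O(81), P1:S(81), P2:I | bus: none
[27] P0: load  L0 | P0:O(81), P1:S(81), P2:I | bus: none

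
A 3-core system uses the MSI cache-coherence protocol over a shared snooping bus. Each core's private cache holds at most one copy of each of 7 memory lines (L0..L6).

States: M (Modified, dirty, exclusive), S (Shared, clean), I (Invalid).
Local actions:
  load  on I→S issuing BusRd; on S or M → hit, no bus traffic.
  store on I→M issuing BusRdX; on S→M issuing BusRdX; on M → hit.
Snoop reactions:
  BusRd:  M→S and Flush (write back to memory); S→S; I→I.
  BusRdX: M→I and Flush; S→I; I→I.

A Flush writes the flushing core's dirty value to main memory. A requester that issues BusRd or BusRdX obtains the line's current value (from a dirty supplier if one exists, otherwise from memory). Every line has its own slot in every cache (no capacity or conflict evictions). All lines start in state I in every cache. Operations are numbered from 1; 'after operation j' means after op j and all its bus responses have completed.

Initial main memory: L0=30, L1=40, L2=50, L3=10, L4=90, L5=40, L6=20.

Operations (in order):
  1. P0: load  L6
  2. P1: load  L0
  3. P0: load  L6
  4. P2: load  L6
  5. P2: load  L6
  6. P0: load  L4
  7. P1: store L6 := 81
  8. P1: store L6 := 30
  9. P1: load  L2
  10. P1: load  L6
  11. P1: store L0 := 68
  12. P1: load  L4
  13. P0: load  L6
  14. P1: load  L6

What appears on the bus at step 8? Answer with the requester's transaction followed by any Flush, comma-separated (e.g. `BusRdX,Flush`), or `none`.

1. P0: load  L6  bus=[BusRd]  L6: P0=S P1=I P2=I  mem[L6]=20
2. P1: load  L0  bus=[BusRd]  L0: P0=I P1=S P2=I  mem[L0]=30
3. P0: load  L6  bus=[-]  L6: P0=S P1=I P2=I  mem[L6]=20
4. P2: load  L6  bus=[BusRd]  L6: P0=S P1=I P2=S  mem[L6]=20
5. P2: load  L6  bus=[-]  L6: P0=S P1=I P2=S  mem[L6]=20
6. P0: load  L4  bus=[BusRd]  L4: P0=S P1=I P2=I  mem[L4]=90
7. P1: store L6 := 81  bus=[BusRdX]  L6: P0=I P1=M P2=I  mem[L6]=20
8. P1: store L6 := 30  bus=[-]  L6: P0=I P1=M P2=I  mem[L6]=20
9. P1: load  L2  bus=[BusRd]  L2: P0=I P1=S P2=I  mem[L2]=50
10. P1: load  L6  bus=[-]  L6: P0=I P1=M P2=I  mem[L6]=20
11. P1: store L0 := 68  bus=[BusRdX]  L0: P0=I P1=M P2=I  mem[L0]=30
12. P1: load  L4  bus=[BusRd]  L4: P0=S P1=S P2=I  mem[L4]=90
13. P0: load  L6  bus=[BusRd,Flush]  L6: P0=S P1=S P2=I  mem[L6]=30
14. P1: load  L6  bus=[-]  L6: P0=S P1=S P2=I  mem[L6]=30

bus = none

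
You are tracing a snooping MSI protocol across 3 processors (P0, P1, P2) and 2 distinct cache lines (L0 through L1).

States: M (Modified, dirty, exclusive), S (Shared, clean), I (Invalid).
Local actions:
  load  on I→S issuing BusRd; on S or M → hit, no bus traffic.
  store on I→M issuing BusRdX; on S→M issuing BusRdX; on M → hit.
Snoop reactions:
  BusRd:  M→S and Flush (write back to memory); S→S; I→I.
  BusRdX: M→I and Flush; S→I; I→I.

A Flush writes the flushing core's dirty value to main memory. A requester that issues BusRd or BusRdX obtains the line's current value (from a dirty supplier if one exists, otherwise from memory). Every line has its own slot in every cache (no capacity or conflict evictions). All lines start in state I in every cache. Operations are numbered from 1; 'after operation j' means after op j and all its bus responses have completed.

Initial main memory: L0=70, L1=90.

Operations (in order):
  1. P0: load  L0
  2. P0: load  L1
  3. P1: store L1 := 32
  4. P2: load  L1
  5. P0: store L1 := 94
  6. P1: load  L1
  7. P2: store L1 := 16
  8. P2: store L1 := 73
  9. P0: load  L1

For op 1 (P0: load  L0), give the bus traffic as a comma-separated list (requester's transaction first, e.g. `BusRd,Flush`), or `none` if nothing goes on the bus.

bus = BusRd

step 1: P0: load  L0  ⟶  SII  (L0)  txn=BusRd  M[L0]=70
step 2: P0: load  L1  ⟶  SII  (L1)  txn=BusRd  M[L1]=90
step 3: P1: store L1 := 32  ⟶  IMI  (L1)  txn=BusRdX  M[L1]=90
step 4: P2: load  L1  ⟶  ISS  (L1)  txn=BusRd+Flush  M[L1]=32
step 5: P0: store L1 := 94  ⟶  MII  (L1)  txn=BusRdX  M[L1]=32
step 6: P1: load  L1  ⟶  SSI  (L1)  txn=BusRd+Flush  M[L1]=94
step 7: P2: store L1 := 16  ⟶  IIM  (L1)  txn=BusRdX  M[L1]=94
step 8: P2: store L1 := 73  ⟶  IIM  (L1)  txn=∅  M[L1]=94
step 9: P0: load  L1  ⟶  SIS  (L1)  txn=BusRd+Flush  M[L1]=73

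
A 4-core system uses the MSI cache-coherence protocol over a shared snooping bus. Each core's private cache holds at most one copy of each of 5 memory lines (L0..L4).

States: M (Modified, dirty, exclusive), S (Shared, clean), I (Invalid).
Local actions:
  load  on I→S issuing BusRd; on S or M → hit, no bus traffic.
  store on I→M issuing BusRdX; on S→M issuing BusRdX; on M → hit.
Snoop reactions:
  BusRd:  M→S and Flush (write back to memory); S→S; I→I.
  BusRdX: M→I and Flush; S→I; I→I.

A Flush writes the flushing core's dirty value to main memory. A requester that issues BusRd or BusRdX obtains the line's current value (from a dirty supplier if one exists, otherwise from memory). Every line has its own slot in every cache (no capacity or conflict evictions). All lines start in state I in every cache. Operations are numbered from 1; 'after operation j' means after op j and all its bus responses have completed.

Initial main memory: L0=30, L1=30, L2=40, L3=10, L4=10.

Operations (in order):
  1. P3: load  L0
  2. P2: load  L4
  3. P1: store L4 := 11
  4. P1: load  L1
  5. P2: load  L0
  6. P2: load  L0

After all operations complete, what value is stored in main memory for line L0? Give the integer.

memory[L0] = 30

step 1: P3: load  L0  ⟶  IIIS  (L0)  txn=BusRd  M[L0]=30
step 2: P2: load  L4  ⟶  IISI  (L4)  txn=BusRd  M[L4]=10
step 3: P1: store L4 := 11  ⟶  IMII  (L4)  txn=BusRdX  M[L4]=10
step 4: P1: load  L1  ⟶  ISII  (L1)  txn=BusRd  M[L1]=30
step 5: P2: load  L0  ⟶  IISS  (L0)  txn=BusRd  M[L0]=30
step 6: P2: load  L0  ⟶  IISS  (L0)  txn=∅  M[L0]=30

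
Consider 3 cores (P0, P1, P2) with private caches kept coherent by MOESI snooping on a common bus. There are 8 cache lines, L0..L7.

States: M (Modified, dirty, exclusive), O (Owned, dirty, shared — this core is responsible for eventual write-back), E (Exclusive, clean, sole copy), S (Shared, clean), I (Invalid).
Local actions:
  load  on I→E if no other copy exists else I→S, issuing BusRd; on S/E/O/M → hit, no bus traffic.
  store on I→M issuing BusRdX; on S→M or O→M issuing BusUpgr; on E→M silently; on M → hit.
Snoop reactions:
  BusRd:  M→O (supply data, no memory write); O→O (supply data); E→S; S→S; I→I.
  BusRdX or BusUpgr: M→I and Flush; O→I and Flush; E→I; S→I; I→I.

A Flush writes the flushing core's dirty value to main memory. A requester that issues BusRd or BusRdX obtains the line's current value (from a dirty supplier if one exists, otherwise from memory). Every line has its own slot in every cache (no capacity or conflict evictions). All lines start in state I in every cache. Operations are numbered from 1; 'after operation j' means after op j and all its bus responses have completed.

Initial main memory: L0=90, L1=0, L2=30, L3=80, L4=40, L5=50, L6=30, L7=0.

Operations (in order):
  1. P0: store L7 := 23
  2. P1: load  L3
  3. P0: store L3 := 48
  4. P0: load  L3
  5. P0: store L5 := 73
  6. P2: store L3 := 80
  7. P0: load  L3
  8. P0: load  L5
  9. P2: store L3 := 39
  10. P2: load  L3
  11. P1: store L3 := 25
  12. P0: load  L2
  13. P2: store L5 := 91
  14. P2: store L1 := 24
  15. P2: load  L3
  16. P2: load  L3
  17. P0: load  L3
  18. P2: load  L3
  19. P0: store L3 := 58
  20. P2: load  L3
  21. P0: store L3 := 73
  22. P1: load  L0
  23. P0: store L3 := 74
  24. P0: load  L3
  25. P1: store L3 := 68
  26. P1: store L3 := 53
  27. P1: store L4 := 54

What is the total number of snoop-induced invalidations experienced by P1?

invalidations = 2

step 1: P0: store L7 := 23  ⟶  MII  (L7)  txn=BusRdX  M[L7]=0
step 2: P1: load  L3  ⟶  IEI  (L3)  txn=BusRd  M[L3]=80
step 3: P0: store L3 := 48  ⟶  MII  (L3)  txn=BusRdX  M[L3]=80
step 4: P0: load  L3  ⟶  MII  (L3)  txn=∅  M[L3]=80
step 5: P0: store L5 := 73  ⟶  MII  (L5)  txn=BusRdX  M[L5]=50
step 6: P2: store L3 := 80  ⟶  IIM  (L3)  txn=BusRdX+Flush  M[L3]=48
step 7: P0: load  L3  ⟶  SIO  (L3)  txn=BusRd  M[L3]=48
step 8: P0: load  L5  ⟶  MII  (L5)  txn=∅  M[L5]=50
step 9: P2: store L3 := 39  ⟶  IIM  (L3)  txn=BusUpgr  M[L3]=48
step 10: P2: load  L3  ⟶  IIM  (L3)  txn=∅  M[L3]=48
step 11: P1: store L3 := 25  ⟶  IMI  (L3)  txn=BusRdX+Flush  M[L3]=39
step 12: P0: load  L2  ⟶  EII  (L2)  txn=BusRd  M[L2]=30
step 13: P2: store L5 := 91  ⟶  IIM  (L5)  txn=BusRdX+Flush  M[L5]=73
step 14: P2: store L1 := 24  ⟶  IIM  (L1)  txn=BusRdX  M[L1]=0
step 15: P2: load  L3  ⟶  IOS  (L3)  txn=BusRd  M[L3]=39
step 16: P2: load  L3  ⟶  IOS  (L3)  txn=∅  M[L3]=39
step 17: P0: load  L3  ⟶  SOS  (L3)  txn=BusRd  M[L3]=39
step 18: P2: load  L3  ⟶  SOS  (L3)  txn=∅  M[L3]=39
step 19: P0: store L3 := 58  ⟶  MII  (L3)  txn=BusUpgr+Flush  M[L3]=25
step 20: P2: load  L3  ⟶  OIS  (L3)  txn=BusRd  M[L3]=25
step 21: P0: store L3 := 73  ⟶  MII  (L3)  txn=BusUpgr  M[L3]=25
step 22: P1: load  L0  ⟶  IEI  (L0)  txn=BusRd  M[L0]=90
step 23: P0: store L3 := 74  ⟶  MII  (L3)  txn=∅  M[L3]=25
step 24: P0: load  L3  ⟶  MII  (L3)  txn=∅  M[L3]=25
step 25: P1: store L3 := 68  ⟶  IMI  (L3)  txn=BusRdX+Flush  M[L3]=74
step 26: P1: store L3 := 53  ⟶  IMI  (L3)  txn=∅  M[L3]=74
step 27: P1: store L4 := 54  ⟶  IMI  (L4)  txn=BusRdX  M[L4]=40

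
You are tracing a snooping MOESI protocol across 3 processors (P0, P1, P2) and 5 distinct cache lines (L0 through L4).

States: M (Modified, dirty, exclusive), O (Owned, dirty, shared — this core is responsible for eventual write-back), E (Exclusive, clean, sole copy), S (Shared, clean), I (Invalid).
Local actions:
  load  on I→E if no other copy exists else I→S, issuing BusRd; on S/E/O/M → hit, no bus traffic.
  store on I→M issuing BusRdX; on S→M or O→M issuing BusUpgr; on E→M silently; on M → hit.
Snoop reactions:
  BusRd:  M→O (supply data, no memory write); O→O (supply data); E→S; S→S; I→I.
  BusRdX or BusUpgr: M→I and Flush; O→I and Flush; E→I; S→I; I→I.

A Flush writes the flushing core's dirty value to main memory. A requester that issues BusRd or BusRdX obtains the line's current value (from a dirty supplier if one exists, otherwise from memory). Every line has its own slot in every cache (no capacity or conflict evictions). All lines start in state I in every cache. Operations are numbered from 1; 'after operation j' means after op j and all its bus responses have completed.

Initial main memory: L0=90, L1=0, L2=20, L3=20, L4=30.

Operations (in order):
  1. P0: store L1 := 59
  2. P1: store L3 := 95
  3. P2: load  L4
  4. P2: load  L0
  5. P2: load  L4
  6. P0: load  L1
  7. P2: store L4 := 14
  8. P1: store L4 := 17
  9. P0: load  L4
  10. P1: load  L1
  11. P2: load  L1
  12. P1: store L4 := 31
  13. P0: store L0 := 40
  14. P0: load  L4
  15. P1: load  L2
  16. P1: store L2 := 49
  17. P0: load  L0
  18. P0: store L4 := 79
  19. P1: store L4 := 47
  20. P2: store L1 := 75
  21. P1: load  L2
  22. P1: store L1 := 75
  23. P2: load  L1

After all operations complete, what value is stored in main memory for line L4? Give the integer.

  op1 P0: store L1 := 59 → M/I/I on L1; bus BusRdX; mem=0
  op2 P1: store L3 := 95 → I/M/I on L3; bus BusRdX; mem=20
  op3 P2: load  L4 → I/I/E on L4; bus BusRd; mem=30
  op4 P2: load  L0 → I/I/E on L0; bus BusRd; mem=90
  op5 P2: load  L4 → I/I/E on L4; bus (none); mem=30
  op6 P0: load  L1 → M/I/I on L1; bus (none); mem=0
  op7 P2: store L4 := 14 → I/I/M on L4; bus (none); mem=30
  op8 P1: store L4 := 17 → I/M/I on L4; bus BusRdX Flush; mem=14
  op9 P0: load  L4 → S/O/I on L4; bus BusRd; mem=14
  op10 P1: load  L1 → O/S/I on L1; bus BusRd; mem=0
  op11 P2: load  L1 → O/S/S on L1; bus BusRd; mem=0
  op12 P1: store L4 := 31 → I/M/I on L4; bus BusUpgr; mem=14
  op13 P0: store L0 := 40 → M/I/I on L0; bus BusRdX; mem=90
  op14 P0: load  L4 → S/O/I on L4; bus BusRd; mem=14
  op15 P1: load  L2 → I/E/I on L2; bus BusRd; mem=20
  op16 P1: store L2 := 49 → I/M/I on L2; bus (none); mem=20
  op17 P0: load  L0 → M/I/I on L0; bus (none); mem=90
  op18 P0: store L4 := 79 → M/I/I on L4; bus BusUpgr Flush; mem=31
  op19 P1: store L4 := 47 → I/M/I on L4; bus BusRdX Flush; mem=79
  op20 P2: store L1 := 75 → I/I/M on L1; bus BusUpgr Flush; mem=59
  op21 P1: load  L2 → I/M/I on L2; bus (none); mem=20
  op22 P1: store L1 := 75 → I/M/I on L1; bus BusRdX Flush; mem=75
  op23 P2: load  L1 → I/O/S on L1; bus BusRd; mem=75

memory[L4] = 79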